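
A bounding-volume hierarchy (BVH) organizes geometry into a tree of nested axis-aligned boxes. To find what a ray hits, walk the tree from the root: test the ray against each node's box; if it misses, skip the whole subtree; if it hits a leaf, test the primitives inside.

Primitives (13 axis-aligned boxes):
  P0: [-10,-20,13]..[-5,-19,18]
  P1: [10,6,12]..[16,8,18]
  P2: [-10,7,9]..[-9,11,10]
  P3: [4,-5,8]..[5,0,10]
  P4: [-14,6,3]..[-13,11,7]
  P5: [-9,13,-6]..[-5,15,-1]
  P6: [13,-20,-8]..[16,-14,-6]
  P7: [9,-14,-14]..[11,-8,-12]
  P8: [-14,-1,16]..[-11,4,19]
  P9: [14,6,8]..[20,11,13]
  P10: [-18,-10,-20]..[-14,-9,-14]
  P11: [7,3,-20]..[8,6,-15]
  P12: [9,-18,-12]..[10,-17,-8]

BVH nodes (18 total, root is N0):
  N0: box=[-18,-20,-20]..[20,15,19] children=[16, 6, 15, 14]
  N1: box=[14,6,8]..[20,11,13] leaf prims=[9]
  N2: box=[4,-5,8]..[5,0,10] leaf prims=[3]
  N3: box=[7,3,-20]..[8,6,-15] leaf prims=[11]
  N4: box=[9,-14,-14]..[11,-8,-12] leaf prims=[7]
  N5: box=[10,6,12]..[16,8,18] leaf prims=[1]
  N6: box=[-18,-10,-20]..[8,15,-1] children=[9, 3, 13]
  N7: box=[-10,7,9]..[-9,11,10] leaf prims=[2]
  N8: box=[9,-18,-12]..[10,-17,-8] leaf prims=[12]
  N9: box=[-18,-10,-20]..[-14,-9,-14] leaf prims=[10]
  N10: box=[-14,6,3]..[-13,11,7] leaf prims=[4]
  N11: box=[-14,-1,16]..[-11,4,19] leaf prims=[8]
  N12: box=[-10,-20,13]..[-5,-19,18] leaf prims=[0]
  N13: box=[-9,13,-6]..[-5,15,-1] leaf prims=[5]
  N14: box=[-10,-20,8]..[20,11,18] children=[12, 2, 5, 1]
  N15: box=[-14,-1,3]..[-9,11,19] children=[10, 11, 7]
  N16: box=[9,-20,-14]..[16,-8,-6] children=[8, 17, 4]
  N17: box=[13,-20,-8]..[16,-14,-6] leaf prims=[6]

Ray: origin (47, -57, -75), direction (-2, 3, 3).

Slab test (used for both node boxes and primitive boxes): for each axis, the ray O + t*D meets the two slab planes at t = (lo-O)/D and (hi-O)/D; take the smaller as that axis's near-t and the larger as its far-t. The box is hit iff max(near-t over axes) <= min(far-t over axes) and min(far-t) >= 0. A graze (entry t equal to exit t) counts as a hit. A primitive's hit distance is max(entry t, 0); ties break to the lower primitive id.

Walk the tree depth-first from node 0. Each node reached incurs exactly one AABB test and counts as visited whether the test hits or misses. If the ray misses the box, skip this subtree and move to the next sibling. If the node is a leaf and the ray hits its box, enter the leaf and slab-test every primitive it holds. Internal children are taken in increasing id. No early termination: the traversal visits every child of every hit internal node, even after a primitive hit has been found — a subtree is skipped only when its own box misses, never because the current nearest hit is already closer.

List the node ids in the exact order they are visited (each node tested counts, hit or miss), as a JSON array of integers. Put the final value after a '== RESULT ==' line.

Trace the traversal:
N0 x:[27/2,65/2] y:[37/3,24] z:[55/3,94/3] -> hit [55/3,24], descend [6, 14, 15, 16]
  N6 x:[39/2,65/2] y:[47/3,24] z:[55/3,74/3] -> hit [39/2,24], descend [3, 9, 13]
    N3 x:[39/2,20] y:[20,21] z:[55/3,20] -> hit [20,20] leaf, test {P11@t=20}
    N9 x:[61/2,65/2] y:[47/3,16] z:[55/3,61/3] -> miss, prune
    N13 x:[26,28] y:[70/3,24] z:[23,74/3] -> miss, prune
  N14 x:[27/2,57/2] y:[37/3,68/3] z:[83/3,31] -> miss, prune
  N15 x:[28,61/2] y:[56/3,68/3] z:[26,94/3] -> miss, prune
  N16 x:[31/2,19] y:[37/3,49/3] z:[61/3,23] -> miss, prune

Visited [0, 6, 3, 9, 13, 14, 15, 16]. Tests: 8 box, 1 leaf. Nearest: P11.

== RESULT ==
[0, 6, 3, 9, 13, 14, 15, 16]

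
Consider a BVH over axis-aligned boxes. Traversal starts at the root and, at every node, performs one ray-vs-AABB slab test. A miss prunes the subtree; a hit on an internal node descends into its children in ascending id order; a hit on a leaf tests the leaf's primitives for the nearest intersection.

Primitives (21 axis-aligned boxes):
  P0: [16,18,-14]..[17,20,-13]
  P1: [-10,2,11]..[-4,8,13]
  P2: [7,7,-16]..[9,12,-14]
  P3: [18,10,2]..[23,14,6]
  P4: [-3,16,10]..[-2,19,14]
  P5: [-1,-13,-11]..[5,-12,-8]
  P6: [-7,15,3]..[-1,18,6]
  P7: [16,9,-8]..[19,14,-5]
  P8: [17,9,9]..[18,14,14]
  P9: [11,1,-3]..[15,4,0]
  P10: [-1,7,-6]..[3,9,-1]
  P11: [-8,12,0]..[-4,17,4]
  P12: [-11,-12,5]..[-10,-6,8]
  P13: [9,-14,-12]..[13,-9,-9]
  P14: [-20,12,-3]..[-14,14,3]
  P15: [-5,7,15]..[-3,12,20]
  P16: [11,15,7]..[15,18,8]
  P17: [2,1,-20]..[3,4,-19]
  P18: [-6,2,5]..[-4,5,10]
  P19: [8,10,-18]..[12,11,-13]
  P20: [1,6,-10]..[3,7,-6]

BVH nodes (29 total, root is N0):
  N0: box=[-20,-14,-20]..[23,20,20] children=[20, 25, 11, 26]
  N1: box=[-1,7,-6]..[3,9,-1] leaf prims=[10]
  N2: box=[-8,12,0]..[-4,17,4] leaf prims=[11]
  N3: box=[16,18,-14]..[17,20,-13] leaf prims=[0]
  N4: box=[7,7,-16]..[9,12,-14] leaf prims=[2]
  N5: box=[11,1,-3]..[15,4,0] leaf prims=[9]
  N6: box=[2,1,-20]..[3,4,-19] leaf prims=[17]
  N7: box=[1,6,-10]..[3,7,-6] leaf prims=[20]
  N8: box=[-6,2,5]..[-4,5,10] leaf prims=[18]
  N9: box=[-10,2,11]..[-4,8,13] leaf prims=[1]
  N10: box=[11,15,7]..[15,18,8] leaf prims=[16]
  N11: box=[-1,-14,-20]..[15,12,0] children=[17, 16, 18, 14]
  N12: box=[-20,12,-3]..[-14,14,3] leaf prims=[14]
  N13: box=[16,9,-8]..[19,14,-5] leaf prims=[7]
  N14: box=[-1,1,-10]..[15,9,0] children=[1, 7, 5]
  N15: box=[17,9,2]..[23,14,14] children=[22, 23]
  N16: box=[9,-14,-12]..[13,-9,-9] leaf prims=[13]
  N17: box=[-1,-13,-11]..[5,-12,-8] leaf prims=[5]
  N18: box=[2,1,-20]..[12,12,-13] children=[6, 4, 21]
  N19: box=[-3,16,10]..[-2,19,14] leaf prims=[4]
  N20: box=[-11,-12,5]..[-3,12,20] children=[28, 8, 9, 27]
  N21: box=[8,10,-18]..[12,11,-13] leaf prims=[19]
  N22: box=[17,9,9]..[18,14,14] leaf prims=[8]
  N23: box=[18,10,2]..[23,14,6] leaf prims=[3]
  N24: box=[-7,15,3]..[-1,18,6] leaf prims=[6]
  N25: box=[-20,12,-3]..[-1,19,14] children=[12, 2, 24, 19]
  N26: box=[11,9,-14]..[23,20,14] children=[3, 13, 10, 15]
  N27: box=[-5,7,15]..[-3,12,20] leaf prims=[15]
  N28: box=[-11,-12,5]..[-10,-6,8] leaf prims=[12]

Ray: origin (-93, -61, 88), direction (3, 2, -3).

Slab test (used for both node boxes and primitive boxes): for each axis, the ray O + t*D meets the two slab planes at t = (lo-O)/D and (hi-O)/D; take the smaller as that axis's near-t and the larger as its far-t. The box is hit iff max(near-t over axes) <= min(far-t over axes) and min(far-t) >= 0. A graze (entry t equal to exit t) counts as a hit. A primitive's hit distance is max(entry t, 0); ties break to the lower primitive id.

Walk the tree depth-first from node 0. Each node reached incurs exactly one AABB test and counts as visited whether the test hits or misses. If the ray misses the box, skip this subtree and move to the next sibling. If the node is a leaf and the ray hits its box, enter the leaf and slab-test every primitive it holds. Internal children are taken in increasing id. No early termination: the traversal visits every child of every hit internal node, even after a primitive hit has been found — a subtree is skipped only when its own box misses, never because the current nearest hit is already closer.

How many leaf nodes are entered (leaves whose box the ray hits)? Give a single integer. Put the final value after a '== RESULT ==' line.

Walk:
N0 x:[73/3,116/3] y:[47/2,81/2] z:[68/3,36] -> hit [73/3,36], descend [11, 20, 25, 26]
  N11 x:[92/3,36] y:[47/2,73/2] z:[88/3,36] -> hit [92/3,36], descend [14, 16, 17, 18]
    N14 x:[92/3,36] y:[31,35] z:[88/3,98/3] -> hit [31,98/3], descend [1, 5, 7]
      N1 x:[92/3,32] y:[34,35] z:[89/3,94/3] -> miss, prune
      N5 x:[104/3,36] y:[31,65/2] z:[88/3,91/3] -> miss, prune
      N7 x:[94/3,32] y:[67/2,34] z:[94/3,98/3] -> miss, prune
    N16 x:[34,106/3] y:[47/2,26] z:[97/3,100/3] -> miss, prune
    N17 x:[92/3,98/3] y:[24,49/2] z:[32,33] -> miss, prune
    N18 x:[95/3,35] y:[31,73/2] z:[101/3,36] -> hit [101/3,35], descend [4, 6, 21]
      N4 x:[100/3,34] y:[34,73/2] z:[34,104/3] -> hit [34,34] leaf, test {P2@t=34}
      N6 x:[95/3,32] y:[31,65/2] z:[107/3,36] -> miss, prune
      N21 x:[101/3,35] y:[71/2,36] z:[101/3,106/3] -> miss, prune
  N20 x:[82/3,30] y:[49/2,73/2] z:[68/3,83/3] -> hit [82/3,83/3], descend [8, 9, 27, 28]
    N8 x:[29,89/3] y:[63/2,33] z:[26,83/3] -> miss, prune
    N9 x:[83/3,89/3] y:[63/2,69/2] z:[25,77/3] -> miss, prune
    N27 x:[88/3,30] y:[34,73/2] z:[68/3,73/3] -> miss, prune
    N28 x:[82/3,83/3] y:[49/2,55/2] z:[80/3,83/3] -> hit [82/3,55/2] leaf, test {P12@t=82/3}
  N25 x:[73/3,92/3] y:[73/2,40] z:[74/3,91/3] -> miss, prune
  N26 x:[104/3,116/3] y:[35,81/2] z:[74/3,34] -> miss, prune

Summary -> nodes [0, 11, 14, 1, 5, 7, 16, 17, 18, 4, 6, 21, 20, 8, 9, 27, 28, 25, 26]; box-tests=19; leaf-entries=2; first=P12

== RESULT ==
2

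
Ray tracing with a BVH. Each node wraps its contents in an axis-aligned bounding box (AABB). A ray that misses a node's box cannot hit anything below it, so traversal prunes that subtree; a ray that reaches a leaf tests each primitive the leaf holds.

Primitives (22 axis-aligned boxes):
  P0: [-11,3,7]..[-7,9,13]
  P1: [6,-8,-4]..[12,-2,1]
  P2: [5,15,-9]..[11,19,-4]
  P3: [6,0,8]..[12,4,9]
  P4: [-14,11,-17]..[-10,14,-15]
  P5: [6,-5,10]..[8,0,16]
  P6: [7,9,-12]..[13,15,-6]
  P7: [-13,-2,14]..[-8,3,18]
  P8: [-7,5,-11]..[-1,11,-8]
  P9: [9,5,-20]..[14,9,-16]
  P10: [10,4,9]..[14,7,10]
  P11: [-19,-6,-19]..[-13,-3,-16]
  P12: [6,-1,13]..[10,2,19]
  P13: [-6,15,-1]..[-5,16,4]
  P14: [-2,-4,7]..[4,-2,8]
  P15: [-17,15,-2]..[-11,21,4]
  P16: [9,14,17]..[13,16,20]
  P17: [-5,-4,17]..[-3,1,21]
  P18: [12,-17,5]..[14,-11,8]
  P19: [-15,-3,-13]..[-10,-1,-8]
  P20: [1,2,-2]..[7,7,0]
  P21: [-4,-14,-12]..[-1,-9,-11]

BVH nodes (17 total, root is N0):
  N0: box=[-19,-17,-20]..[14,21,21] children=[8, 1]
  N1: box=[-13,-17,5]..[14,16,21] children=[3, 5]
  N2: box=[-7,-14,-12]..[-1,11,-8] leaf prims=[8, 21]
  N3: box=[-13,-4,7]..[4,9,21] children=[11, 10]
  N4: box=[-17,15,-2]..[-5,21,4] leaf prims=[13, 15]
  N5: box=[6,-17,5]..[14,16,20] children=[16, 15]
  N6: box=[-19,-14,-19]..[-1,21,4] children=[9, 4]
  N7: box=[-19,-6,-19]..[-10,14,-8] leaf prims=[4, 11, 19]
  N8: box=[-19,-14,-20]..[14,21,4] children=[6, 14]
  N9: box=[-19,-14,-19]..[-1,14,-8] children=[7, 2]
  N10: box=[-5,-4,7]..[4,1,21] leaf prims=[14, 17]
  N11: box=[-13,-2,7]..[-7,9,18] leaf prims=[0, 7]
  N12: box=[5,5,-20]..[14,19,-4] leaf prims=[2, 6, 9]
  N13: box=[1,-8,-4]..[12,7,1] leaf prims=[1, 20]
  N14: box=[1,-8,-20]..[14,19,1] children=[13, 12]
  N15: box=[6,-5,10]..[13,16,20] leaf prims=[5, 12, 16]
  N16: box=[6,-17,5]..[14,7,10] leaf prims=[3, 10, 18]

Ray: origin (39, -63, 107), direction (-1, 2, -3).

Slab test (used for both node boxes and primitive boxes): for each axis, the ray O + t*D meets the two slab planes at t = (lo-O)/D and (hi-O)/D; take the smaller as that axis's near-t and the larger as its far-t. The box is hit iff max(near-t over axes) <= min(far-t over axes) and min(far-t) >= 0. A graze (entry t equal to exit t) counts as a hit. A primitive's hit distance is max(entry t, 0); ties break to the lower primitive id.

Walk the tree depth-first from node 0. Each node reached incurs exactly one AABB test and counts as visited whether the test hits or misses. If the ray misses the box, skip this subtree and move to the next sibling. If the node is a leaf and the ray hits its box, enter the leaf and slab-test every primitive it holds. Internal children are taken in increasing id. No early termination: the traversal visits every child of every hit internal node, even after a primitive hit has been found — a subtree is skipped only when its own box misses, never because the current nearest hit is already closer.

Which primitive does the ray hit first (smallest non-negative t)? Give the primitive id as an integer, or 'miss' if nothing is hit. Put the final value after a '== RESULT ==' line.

Traverse from the root:
N0 x:[25,58] y:[23,42] z:[86/3,127/3] -> hit [86/3,42], descend [1, 8]
  N1 x:[25,52] y:[23,79/2] z:[86/3,34] -> hit [86/3,34], descend [3, 5]
    N3 x:[35,52] y:[59/2,36] z:[86/3,100/3] -> miss, prune
    N5 x:[25,33] y:[23,79/2] z:[29,34] -> hit [29,33], descend [15, 16]
      N15 x:[26,33] y:[29,79/2] z:[29,97/3] -> hit [29,97/3] leaf, test {P5@t=31, P12@t=31, P16(miss)}
      N16 x:[25,33] y:[23,35] z:[97/3,34] -> hit [97/3,33] leaf, test {P3@t=98/3, P10(miss), P18(miss)}
  N8 x:[25,58] y:[49/2,42] z:[103/3,127/3] -> hit [103/3,42], descend [6, 14]
    N6 x:[40,58] y:[49/2,42] z:[103/3,42] -> hit [40,42], descend [4, 9]
      N4 x:[44,56] y:[39,42] z:[103/3,109/3] -> miss, prune
      N9 x:[40,58] y:[49/2,77/2] z:[115/3,42] -> miss, prune
    N14 x:[25,38] y:[55/2,41] z:[106/3,127/3] -> hit [106/3,38], descend [12, 13]
      N12 x:[25,34] y:[34,41] z:[37,127/3] -> miss, prune
      N13 x:[27,38] y:[55/2,35] z:[106/3,37] -> miss, prune

Summary -> nodes [0, 1, 3, 5, 15, 16, 8, 6, 4, 9, 14, 12, 13]; box-tests=13; leaf-entries=2; first=P5

== RESULT ==
5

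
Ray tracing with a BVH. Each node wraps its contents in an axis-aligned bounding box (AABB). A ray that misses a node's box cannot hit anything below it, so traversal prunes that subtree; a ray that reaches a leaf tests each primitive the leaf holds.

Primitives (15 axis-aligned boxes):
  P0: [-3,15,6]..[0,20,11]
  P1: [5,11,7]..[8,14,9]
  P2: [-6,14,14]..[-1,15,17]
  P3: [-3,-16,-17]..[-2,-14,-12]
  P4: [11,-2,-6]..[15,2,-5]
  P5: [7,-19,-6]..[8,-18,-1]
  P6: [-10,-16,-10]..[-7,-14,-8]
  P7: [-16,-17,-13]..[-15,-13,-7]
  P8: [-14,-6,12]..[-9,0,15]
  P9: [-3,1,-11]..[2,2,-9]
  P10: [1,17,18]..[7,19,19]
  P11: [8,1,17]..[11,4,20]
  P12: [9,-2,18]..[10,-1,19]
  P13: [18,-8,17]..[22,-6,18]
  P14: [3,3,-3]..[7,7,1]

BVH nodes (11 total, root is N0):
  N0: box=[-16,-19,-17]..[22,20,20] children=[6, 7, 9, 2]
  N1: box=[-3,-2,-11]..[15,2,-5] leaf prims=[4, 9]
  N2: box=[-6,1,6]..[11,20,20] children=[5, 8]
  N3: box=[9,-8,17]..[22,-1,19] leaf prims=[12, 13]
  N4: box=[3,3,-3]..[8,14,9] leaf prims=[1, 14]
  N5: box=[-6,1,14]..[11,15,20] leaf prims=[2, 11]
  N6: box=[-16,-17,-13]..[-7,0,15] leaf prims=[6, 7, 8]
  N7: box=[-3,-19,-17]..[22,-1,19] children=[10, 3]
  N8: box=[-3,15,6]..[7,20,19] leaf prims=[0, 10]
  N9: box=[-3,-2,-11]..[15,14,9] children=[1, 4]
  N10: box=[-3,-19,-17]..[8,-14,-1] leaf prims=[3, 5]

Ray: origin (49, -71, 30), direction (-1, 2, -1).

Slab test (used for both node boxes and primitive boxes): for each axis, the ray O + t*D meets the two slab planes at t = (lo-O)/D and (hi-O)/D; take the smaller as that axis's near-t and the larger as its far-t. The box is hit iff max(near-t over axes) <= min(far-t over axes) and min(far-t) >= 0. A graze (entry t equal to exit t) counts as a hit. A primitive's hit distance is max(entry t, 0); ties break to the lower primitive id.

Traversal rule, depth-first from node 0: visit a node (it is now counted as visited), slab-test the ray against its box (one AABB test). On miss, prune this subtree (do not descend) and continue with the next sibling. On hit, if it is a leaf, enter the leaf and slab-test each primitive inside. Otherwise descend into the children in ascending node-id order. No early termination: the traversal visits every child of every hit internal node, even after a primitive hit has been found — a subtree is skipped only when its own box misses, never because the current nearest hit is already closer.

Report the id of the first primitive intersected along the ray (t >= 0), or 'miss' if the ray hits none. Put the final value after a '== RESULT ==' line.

Trace the traversal:
N0 x:[27,65] y:[26,91/2] z:[10,47] -> hit [27,91/2], descend [2, 6, 7, 9]
  N2 x:[38,55] y:[36,91/2] z:[10,24] -> miss, prune
  N6 x:[56,65] y:[27,71/2] z:[15,43] -> miss, prune
  N7 x:[27,52] y:[26,35] z:[11,47] -> hit [27,35], descend [3, 10]
    N3 x:[27,40] y:[63/2,35] z:[11,13] -> miss, prune
    N10 x:[41,52] y:[26,57/2] z:[31,47] -> miss, prune
  N9 x:[34,52] y:[69/2,85/2] z:[21,41] -> hit [69/2,41], descend [1, 4]
    N1 x:[34,52] y:[69/2,73/2] z:[35,41] -> hit [35,73/2] leaf, test {P4@t=35, P9(miss)}
    N4 x:[41,46] y:[37,85/2] z:[21,33] -> miss, prune

9 AABB tests over nodes [0, 2, 6, 7, 3, 10, 9, 1, 4]; 1 leaf entered; closest P4.

== RESULT ==
4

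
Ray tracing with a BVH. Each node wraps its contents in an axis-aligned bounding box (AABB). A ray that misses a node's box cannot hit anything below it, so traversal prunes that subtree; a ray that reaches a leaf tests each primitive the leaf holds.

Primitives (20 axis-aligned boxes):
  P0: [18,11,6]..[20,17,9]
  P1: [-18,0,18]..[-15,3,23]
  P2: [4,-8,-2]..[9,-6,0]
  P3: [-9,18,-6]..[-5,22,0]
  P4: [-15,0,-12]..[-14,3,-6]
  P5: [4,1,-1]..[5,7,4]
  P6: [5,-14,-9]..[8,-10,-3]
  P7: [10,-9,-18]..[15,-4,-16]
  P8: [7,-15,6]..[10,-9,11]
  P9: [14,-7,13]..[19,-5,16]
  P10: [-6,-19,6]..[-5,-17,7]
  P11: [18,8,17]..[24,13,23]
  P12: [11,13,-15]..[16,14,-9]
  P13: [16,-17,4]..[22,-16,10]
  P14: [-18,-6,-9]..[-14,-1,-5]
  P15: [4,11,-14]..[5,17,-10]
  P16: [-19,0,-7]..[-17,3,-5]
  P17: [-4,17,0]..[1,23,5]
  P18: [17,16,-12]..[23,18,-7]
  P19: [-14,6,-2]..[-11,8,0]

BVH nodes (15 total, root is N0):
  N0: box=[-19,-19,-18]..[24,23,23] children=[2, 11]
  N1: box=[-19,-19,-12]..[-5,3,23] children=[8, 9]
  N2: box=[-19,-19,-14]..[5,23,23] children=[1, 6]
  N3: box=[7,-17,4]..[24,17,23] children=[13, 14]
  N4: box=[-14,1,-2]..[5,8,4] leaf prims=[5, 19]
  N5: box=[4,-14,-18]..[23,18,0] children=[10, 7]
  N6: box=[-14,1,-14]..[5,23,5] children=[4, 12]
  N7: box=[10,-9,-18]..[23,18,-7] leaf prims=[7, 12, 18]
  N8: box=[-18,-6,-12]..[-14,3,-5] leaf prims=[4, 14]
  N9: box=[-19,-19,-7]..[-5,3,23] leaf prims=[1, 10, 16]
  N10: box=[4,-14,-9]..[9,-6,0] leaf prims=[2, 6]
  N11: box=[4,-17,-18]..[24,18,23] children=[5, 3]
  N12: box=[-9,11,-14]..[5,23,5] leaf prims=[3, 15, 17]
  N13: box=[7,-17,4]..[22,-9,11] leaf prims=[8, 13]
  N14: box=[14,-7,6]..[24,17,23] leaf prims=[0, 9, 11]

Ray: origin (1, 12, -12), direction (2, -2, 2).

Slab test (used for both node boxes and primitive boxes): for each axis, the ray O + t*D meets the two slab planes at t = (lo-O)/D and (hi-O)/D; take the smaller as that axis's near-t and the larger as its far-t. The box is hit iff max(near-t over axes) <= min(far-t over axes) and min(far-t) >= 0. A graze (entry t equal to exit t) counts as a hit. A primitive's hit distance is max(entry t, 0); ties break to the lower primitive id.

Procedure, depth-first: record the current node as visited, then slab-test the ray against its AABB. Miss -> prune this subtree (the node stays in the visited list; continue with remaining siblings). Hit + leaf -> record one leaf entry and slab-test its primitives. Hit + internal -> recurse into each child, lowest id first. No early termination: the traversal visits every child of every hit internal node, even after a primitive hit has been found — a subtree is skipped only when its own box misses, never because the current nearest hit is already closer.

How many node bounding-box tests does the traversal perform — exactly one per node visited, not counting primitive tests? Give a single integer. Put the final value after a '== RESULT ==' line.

Trace the traversal:
N0 x:[-10,23/2] y:[-11/2,31/2] z:[-3,35/2] -> hit [-3,23/2], descend [2, 11]
  N2 x:[-10,2] y:[-11/2,31/2] z:[-1,35/2] -> hit [-1,2], descend [1, 6]
    N1 x:[-10,-3] y:[9/2,31/2] z:[0,35/2] -> miss, prune
    N6 x:[-15/2,2] y:[-11/2,11/2] z:[-1,17/2] -> hit [-1,2], descend [4, 12]
      N4 x:[-15/2,2] y:[2,11/2] z:[5,8] -> miss, prune
      N12 x:[-5,2] y:[-11/2,1/2] z:[-1,17/2] -> hit [-1,1/2] leaf, test {P3(miss), P15(miss), P17(miss)}
  N11 x:[3/2,23/2] y:[-3,29/2] z:[-3,35/2] -> hit [3/2,23/2], descend [3, 5]
    N3 x:[3,23/2] y:[-5/2,29/2] z:[8,35/2] -> hit [8,23/2], descend [13, 14]
      N13 x:[3,21/2] y:[21/2,29/2] z:[8,23/2] -> hit [21/2,21/2] leaf, test {P8(miss), P13(miss)}
      N14 x:[13/2,23/2] y:[-5/2,19/2] z:[9,35/2] -> hit [9,19/2] leaf, test {P0(miss), P9(miss), P11(miss)}
    N5 x:[3/2,11] y:[-3,13] z:[-3,6] -> hit [3/2,6], descend [7, 10]
      N7 x:[9/2,11] y:[-3,21/2] z:[-3,5/2] -> miss, prune
      N10 x:[3/2,4] y:[9,13] z:[3/2,6] -> miss, prune

Summary -> nodes [0, 2, 1, 6, 4, 12, 11, 3, 13, 14, 5, 7, 10]; box-tests=13; leaf-entries=3; first=miss

== RESULT ==
13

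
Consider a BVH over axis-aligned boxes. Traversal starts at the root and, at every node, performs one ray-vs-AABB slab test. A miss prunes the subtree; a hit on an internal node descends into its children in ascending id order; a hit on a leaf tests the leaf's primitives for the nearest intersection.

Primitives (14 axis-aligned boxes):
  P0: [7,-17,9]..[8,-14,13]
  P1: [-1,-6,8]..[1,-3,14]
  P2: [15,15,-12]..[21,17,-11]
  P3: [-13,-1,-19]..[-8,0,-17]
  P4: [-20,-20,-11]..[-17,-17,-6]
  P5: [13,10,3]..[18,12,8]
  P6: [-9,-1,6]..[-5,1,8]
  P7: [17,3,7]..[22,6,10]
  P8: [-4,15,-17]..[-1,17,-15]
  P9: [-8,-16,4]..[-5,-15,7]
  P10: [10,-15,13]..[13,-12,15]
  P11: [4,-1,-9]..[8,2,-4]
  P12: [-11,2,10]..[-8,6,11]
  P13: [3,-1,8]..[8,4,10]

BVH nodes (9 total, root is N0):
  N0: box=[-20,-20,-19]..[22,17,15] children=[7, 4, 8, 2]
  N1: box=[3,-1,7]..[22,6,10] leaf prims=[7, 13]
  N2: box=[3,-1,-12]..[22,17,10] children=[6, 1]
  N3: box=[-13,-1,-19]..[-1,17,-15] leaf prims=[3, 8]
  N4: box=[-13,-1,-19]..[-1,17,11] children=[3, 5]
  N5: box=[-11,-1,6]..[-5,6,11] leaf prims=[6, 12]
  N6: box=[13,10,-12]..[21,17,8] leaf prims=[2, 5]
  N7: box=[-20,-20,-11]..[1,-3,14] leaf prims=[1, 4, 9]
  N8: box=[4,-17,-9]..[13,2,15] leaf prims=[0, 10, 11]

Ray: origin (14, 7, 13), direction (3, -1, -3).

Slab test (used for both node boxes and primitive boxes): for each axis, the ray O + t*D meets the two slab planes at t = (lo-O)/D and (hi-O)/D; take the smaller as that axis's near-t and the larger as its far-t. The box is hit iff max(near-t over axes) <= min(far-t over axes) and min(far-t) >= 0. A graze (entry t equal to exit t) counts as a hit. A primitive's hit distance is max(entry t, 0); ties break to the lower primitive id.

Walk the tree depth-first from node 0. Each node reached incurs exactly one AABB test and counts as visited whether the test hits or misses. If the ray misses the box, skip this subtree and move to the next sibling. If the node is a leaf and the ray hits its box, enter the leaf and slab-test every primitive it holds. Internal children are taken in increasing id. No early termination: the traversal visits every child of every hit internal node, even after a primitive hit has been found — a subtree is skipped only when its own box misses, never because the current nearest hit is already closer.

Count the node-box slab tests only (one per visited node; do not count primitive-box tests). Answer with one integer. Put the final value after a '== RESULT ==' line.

Traverse from the root:
N0 x:[-34/3,8/3] y:[-10,27] z:[-2/3,32/3] -> hit [-2/3,8/3], descend [2, 4, 7, 8]
  N2 x:[-11/3,8/3] y:[-10,8] z:[1,25/3] -> hit [1,8/3], descend [1, 6]
    N1 x:[-11/3,8/3] y:[1,8] z:[1,2] -> hit [1,2] leaf, test {P7@t=1, P13(miss)}
    N6 x:[-1/3,7/3] y:[-10,-3] z:[5/3,25/3] -> miss, prune
  N4 x:[-9,-5] y:[-10,8] z:[2/3,32/3] -> miss, prune
  N7 x:[-34/3,-13/3] y:[10,27] z:[-1/3,8] -> miss, prune
  N8 x:[-10/3,-1/3] y:[5,24] z:[-2/3,22/3] -> miss, prune

Visited [0, 2, 1, 6, 4, 7, 8]. Tests: 7 box, 1 leaf. Nearest: P7.

== RESULT ==
7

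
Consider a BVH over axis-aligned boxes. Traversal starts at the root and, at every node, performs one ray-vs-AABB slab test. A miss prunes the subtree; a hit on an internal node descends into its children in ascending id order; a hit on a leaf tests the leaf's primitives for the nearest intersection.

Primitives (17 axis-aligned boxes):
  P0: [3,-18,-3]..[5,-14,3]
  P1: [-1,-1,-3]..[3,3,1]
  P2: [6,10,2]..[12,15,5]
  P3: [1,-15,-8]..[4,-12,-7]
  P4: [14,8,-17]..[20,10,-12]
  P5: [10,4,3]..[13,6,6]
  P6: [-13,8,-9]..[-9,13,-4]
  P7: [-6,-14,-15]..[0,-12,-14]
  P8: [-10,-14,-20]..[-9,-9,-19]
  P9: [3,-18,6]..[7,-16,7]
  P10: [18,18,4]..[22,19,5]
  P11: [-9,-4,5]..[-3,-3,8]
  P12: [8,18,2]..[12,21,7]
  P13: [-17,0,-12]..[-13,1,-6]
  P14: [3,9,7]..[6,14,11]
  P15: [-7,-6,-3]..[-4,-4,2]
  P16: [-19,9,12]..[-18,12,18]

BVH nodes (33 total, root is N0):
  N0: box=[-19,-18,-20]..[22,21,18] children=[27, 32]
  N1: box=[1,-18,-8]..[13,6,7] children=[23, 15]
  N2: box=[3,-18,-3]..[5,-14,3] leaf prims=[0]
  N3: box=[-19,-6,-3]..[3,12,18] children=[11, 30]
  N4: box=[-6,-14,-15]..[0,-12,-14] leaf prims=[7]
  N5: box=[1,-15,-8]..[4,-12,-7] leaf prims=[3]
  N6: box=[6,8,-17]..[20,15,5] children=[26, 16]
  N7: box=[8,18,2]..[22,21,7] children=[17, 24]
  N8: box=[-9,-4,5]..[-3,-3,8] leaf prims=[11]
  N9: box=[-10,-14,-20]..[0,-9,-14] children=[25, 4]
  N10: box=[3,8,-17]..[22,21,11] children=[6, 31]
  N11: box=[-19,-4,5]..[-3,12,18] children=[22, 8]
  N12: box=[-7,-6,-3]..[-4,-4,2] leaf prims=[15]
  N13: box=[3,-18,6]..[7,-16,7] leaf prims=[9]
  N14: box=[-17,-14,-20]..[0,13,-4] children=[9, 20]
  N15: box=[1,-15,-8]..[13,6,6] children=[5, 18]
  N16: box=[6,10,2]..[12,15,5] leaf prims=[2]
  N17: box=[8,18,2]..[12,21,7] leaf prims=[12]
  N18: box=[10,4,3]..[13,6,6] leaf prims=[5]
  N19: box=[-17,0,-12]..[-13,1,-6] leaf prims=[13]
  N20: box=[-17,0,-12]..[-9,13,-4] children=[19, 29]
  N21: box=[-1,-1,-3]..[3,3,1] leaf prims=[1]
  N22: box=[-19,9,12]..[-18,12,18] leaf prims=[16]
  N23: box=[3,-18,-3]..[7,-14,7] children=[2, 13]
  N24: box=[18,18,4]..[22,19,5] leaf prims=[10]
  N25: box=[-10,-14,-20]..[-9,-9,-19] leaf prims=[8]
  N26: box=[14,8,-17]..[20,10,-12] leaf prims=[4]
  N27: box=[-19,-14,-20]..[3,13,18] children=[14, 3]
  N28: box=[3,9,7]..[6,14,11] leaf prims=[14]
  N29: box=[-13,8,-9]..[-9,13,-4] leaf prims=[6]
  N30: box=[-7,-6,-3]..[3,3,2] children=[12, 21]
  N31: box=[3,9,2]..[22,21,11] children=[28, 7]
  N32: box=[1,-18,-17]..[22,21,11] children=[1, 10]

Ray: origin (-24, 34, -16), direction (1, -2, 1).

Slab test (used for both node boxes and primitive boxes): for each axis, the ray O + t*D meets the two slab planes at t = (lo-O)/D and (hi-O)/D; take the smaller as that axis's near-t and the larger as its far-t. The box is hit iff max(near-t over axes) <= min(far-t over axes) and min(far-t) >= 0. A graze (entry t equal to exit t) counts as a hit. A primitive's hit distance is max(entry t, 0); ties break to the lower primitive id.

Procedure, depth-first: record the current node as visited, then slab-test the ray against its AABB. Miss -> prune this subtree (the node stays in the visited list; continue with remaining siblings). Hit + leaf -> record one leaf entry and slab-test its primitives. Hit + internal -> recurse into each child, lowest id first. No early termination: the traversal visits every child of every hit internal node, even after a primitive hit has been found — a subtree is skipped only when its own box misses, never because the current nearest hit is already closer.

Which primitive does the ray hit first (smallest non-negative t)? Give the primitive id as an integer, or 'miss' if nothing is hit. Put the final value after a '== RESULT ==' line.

Walk:
N0 x:[5,46] y:[13/2,26] z:[-4,34] -> hit [13/2,26], descend [27, 32]
  N27 x:[5,27] y:[21/2,24] z:[-4,34] -> hit [21/2,24], descend [3, 14]
    N3 x:[5,27] y:[11,20] z:[13,34] -> hit [13,20], descend [11, 30]
      N11 x:[5,21] y:[11,19] z:[21,34] -> miss, prune
      N30 x:[17,27] y:[31/2,20] z:[13,18] -> hit [17,18], descend [12, 21]
        N12 x:[17,20] y:[19,20] z:[13,18] -> miss, prune
        N21 x:[23,27] y:[31/2,35/2] z:[13,17] -> miss, prune
    N14 x:[7,24] y:[21/2,24] z:[-4,12] -> hit [21/2,12], descend [9, 20]
      N9 x:[14,24] y:[43/2,24] z:[-4,2] -> miss, prune
      N20 x:[7,15] y:[21/2,17] z:[4,12] -> hit [21/2,12], descend [19, 29]
        N19 x:[7,11] y:[33/2,17] z:[4,10] -> miss, prune
        N29 x:[11,15] y:[21/2,13] z:[7,12] -> hit [11,12] leaf, test {P6@t=11}
  N32 x:[25,46] y:[13/2,26] z:[-1,27] -> hit [25,26], descend [1, 10]
    N1 x:[25,37] y:[14,26] z:[8,23] -> miss, prune
    N10 x:[27,46] y:[13/2,13] z:[-1,27] -> miss, prune

Visited [0, 27, 3, 11, 30, 12, 21, 14, 9, 20, 19, 29, 32, 1, 10]. Tests: 15 box, 1 leaf. Nearest: P6.

== RESULT ==
6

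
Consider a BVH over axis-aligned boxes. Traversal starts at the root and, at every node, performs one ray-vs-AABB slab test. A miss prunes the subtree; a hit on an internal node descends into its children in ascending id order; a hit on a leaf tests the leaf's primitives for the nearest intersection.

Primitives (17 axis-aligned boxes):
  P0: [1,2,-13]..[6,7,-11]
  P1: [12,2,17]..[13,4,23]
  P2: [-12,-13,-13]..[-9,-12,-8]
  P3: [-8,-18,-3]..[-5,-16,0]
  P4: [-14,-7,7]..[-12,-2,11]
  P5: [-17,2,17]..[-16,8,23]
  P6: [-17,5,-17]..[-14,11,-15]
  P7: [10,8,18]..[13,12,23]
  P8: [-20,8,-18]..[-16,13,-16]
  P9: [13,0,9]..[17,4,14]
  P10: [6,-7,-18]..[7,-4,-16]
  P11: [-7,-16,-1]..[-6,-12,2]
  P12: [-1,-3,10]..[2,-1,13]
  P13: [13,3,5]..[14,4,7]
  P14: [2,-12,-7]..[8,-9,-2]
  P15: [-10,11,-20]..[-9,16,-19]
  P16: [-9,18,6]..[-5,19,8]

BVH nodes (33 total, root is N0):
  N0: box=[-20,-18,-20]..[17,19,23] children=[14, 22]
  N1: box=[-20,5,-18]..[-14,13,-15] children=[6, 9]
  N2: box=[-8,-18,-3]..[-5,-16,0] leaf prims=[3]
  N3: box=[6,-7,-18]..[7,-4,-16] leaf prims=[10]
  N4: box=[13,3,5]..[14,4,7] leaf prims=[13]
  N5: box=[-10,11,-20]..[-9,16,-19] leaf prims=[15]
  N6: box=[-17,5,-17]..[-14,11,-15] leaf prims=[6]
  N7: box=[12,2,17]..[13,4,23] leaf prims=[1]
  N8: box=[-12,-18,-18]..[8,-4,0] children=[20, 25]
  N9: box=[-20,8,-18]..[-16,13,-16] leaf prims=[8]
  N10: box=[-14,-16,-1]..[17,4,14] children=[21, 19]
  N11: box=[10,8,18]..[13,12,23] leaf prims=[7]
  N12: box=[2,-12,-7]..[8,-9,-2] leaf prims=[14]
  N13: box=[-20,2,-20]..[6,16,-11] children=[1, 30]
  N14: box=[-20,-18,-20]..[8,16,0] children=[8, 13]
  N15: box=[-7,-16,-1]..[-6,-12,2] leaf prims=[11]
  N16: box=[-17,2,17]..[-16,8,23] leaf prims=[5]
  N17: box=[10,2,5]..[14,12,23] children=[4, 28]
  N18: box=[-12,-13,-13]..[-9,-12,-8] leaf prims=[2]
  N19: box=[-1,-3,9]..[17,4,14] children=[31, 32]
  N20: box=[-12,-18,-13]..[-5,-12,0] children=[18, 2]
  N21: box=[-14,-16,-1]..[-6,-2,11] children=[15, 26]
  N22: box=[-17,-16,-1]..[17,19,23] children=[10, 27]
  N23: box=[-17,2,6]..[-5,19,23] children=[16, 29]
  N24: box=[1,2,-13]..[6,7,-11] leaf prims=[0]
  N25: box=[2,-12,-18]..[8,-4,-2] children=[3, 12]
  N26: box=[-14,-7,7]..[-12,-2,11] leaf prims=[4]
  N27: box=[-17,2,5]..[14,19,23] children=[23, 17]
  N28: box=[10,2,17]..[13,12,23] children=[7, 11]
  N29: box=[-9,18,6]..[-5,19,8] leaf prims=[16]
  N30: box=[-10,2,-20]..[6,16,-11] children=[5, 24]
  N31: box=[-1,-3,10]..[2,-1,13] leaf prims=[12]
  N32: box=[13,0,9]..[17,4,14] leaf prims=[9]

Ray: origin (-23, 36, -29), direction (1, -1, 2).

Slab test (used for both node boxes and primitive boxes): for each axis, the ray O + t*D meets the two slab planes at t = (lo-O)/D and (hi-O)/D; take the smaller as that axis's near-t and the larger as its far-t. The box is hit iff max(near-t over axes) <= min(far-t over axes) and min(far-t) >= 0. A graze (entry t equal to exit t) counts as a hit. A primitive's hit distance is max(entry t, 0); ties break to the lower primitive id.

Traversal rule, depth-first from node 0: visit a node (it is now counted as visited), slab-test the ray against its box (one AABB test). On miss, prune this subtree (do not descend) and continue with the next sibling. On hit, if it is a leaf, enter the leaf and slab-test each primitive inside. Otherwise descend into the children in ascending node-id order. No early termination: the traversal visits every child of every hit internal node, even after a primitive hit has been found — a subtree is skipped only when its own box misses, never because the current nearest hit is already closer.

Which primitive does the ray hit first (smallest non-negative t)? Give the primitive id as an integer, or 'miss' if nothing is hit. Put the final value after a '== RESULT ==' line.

Traverse from the root:
N0 x:[3,40] y:[17,54] z:[9/2,26] -> hit [17,26], descend [14, 22]
  N14 x:[3,31] y:[20,54] z:[9/2,29/2] -> miss, prune
  N22 x:[6,40] y:[17,52] z:[14,26] -> hit [17,26], descend [10, 27]
    N10 x:[9,40] y:[32,52] z:[14,43/2] -> miss, prune
    N27 x:[6,37] y:[17,34] z:[17,26] -> hit [17,26], descend [17, 23]
      N17 x:[33,37] y:[24,34] z:[17,26] -> miss, prune
      N23 x:[6,18] y:[17,34] z:[35/2,26] -> hit [35/2,18], descend [16, 29]
        N16 x:[6,7] y:[28,34] z:[23,26] -> miss, prune
        N29 x:[14,18] y:[17,18] z:[35/2,37/2] -> hit [35/2,18] leaf, test {P16@t=35/2}

Summary -> nodes [0, 14, 22, 10, 27, 17, 23, 16, 29]; box-tests=9; leaf-entries=1; first=P16

== RESULT ==
16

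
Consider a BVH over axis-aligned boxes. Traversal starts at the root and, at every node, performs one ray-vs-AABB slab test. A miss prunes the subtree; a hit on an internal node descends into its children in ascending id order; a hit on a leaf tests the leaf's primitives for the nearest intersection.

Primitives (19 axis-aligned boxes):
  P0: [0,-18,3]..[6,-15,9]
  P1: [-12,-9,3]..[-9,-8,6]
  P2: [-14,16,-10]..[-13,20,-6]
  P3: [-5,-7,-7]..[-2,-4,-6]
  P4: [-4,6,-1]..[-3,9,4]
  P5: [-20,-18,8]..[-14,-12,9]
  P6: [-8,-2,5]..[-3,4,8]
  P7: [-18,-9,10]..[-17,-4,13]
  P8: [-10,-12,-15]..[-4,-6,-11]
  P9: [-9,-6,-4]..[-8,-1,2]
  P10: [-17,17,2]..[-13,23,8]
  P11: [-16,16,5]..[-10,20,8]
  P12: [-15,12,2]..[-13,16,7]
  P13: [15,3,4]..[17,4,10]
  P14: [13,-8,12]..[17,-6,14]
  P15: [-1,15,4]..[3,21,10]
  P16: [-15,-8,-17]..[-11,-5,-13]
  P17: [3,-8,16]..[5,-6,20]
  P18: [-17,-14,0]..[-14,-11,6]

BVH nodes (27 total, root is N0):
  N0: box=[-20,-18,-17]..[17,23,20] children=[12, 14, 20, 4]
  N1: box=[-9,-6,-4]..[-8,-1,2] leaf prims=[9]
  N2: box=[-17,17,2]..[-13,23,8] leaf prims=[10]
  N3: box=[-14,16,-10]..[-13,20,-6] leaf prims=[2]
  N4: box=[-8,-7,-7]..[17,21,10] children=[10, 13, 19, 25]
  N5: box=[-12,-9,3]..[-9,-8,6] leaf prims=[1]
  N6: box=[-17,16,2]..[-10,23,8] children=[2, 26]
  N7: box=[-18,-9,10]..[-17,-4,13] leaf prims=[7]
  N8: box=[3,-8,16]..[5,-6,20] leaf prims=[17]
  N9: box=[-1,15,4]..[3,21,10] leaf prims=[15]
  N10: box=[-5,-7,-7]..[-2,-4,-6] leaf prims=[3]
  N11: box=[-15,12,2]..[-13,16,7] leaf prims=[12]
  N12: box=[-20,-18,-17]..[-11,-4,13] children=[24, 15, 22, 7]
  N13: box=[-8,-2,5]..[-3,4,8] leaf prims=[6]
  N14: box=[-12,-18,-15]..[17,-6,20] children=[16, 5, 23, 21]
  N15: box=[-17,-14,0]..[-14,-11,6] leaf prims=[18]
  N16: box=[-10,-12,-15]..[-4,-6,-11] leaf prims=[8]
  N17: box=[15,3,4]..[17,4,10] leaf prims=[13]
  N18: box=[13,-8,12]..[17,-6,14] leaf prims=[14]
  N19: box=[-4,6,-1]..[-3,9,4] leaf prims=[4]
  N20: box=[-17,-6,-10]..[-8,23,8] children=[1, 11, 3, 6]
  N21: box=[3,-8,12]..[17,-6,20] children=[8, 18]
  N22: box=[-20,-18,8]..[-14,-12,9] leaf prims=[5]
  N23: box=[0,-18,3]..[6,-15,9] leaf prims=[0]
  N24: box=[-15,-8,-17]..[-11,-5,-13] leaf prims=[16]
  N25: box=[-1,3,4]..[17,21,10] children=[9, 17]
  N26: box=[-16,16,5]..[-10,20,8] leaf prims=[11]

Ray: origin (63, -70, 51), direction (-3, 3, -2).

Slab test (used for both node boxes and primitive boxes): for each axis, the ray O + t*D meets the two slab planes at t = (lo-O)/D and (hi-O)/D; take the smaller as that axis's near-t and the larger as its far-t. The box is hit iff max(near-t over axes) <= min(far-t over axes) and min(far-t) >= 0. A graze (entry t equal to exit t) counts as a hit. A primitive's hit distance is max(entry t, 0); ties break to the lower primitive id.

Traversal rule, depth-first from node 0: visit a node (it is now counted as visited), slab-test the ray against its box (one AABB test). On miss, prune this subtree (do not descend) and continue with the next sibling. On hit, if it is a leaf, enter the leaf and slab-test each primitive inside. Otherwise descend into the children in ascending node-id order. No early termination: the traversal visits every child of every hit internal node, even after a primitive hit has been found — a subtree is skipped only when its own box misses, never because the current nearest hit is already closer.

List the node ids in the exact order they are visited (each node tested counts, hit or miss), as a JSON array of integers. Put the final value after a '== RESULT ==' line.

Traverse from the root:
N0 x:[46/3,83/3] y:[52/3,31] z:[31/2,34] -> hit [52/3,83/3], descend [4, 12, 14, 20]
  N4 x:[46/3,71/3] y:[21,91/3] z:[41/2,29] -> hit [21,71/3], descend [10, 13, 19, 25]
    N10 x:[65/3,68/3] y:[21,22] z:[57/2,29] -> miss, prune
    N13 x:[22,71/3] y:[68/3,74/3] z:[43/2,23] -> hit [68/3,23] leaf, test {P6@t=68/3}
    N19 x:[22,67/3] y:[76/3,79/3] z:[47/2,26] -> miss, prune
    N25 x:[46/3,64/3] y:[73/3,91/3] z:[41/2,47/2] -> miss, prune
  N12 x:[74/3,83/3] y:[52/3,22] z:[19,34] -> miss, prune
  N14 x:[46/3,25] y:[52/3,64/3] z:[31/2,33] -> hit [52/3,64/3], descend [5, 16, 21, 23]
    N5 x:[24,25] y:[61/3,62/3] z:[45/2,24] -> miss, prune
    N16 x:[67/3,73/3] y:[58/3,64/3] z:[31,33] -> miss, prune
    N21 x:[46/3,20] y:[62/3,64/3] z:[31/2,39/2] -> miss, prune
    N23 x:[19,21] y:[52/3,55/3] z:[21,24] -> miss, prune
  N20 x:[71/3,80/3] y:[64/3,31] z:[43/2,61/2] -> hit [71/3,80/3], descend [1, 3, 6, 11]
    N1 x:[71/3,24] y:[64/3,23] z:[49/2,55/2] -> miss, prune
    N3 x:[76/3,77/3] y:[86/3,30] z:[57/2,61/2] -> miss, prune
    N6 x:[73/3,80/3] y:[86/3,31] z:[43/2,49/2] -> miss, prune
    N11 x:[76/3,26] y:[82/3,86/3] z:[22,49/2] -> miss, prune

Summary -> nodes [0, 4, 10, 13, 19, 25, 12, 14, 5, 16, 21, 23, 20, 1, 3, 6, 11]; box-tests=17; leaf-entries=1; first=P6

== RESULT ==
[0, 4, 10, 13, 19, 25, 12, 14, 5, 16, 21, 23, 20, 1, 3, 6, 11]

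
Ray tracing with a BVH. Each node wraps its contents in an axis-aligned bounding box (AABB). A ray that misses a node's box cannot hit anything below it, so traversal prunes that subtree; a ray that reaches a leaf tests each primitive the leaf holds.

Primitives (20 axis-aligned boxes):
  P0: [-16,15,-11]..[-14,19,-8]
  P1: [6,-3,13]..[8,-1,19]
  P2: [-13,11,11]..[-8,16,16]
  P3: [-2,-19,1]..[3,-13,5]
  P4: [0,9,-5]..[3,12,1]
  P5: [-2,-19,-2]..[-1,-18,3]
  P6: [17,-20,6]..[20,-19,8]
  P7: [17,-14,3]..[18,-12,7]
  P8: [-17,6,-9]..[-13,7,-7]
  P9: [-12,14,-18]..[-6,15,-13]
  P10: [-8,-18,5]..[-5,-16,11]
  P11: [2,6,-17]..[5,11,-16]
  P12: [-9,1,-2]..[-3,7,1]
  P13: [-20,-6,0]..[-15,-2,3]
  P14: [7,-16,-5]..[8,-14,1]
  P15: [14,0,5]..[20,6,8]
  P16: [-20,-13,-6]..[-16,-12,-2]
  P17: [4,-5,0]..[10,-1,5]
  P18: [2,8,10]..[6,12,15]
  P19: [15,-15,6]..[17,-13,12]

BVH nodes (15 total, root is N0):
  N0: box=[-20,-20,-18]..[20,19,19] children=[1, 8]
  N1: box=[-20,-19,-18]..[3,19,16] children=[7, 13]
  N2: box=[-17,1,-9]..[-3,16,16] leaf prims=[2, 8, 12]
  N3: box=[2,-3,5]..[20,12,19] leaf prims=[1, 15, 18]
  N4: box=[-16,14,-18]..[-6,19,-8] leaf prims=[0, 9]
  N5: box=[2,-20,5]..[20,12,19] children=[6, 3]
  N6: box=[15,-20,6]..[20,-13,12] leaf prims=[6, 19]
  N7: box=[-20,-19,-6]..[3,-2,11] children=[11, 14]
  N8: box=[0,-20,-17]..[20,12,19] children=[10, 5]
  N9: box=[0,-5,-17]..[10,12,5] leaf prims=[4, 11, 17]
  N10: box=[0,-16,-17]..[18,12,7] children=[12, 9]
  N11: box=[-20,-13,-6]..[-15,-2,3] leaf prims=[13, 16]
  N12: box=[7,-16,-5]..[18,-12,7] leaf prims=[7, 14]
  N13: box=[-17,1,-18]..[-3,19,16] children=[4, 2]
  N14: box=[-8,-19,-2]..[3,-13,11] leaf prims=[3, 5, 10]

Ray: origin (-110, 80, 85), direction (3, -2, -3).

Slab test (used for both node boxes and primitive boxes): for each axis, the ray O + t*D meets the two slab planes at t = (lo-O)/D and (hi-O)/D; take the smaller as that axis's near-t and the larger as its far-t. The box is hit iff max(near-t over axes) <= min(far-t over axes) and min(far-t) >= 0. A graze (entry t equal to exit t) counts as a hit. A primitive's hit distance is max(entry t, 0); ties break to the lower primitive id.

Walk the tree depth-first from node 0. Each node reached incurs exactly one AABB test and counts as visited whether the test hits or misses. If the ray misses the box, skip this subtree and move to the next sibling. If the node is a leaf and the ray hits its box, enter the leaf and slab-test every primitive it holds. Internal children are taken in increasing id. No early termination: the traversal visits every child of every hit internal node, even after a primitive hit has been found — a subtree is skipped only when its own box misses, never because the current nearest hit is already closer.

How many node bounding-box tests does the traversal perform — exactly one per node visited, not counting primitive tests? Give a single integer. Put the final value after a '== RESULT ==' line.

Traverse from the root:
N0 x:[30,130/3] y:[61/2,50] z:[22,103/3] -> hit [61/2,103/3], descend [1, 8]
  N1 x:[30,113/3] y:[61/2,99/2] z:[23,103/3] -> hit [61/2,103/3], descend [7, 13]
    N7 x:[30,113/3] y:[41,99/2] z:[74/3,91/3] -> miss, prune
    N13 x:[31,107/3] y:[61/2,79/2] z:[23,103/3] -> hit [31,103/3], descend [2, 4]
      N2 x:[31,107/3] y:[32,79/2] z:[23,94/3] -> miss, prune
      N4 x:[94/3,104/3] y:[61/2,33] z:[31,103/3] -> hit [94/3,33] leaf, test {P0@t=94/3, P9@t=98/3}
  N8 x:[110/3,130/3] y:[34,50] z:[22,34] -> miss, prune

7 AABB tests over nodes [0, 1, 7, 13, 2, 4, 8]; 1 leaf entered; closest P0.

== RESULT ==
7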